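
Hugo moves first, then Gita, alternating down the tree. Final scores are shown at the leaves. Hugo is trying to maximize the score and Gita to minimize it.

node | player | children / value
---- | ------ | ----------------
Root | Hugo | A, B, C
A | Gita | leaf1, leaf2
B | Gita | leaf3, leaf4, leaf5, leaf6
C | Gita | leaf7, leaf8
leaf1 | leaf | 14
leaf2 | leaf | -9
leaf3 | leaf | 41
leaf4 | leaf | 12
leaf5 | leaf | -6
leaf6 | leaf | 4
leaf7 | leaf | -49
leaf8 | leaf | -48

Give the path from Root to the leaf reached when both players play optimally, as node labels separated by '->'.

Root -> B -> leaf5

A (Gita): min(14, -9) = -9
B (Gita): min(41, 12, -6, 4) = -6
C (Gita): min(-49, -48) = -49
Root (Hugo): max(-9, -6, -49) = -6
At Root, Hugo picks B (highest: -6).
At B, Gita picks leaf5 (lowest: -6).
Terminal value -6.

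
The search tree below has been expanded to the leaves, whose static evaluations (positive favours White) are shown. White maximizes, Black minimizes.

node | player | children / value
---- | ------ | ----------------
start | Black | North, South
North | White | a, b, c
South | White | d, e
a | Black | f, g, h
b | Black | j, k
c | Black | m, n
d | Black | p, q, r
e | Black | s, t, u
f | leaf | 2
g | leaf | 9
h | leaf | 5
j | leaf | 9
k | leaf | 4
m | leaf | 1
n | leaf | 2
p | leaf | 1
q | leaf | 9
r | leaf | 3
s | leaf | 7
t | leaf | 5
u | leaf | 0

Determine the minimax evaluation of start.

1

a (Black): min(2, 9, 5) = 2
b (Black): min(9, 4) = 4
c (Black): min(1, 2) = 1
North (White): max(2, 4, 1) = 4
d (Black): min(1, 9, 3) = 1
e (Black): min(7, 5, 0) = 0
South (White): max(1, 0) = 1
start (Black): min(4, 1) = 1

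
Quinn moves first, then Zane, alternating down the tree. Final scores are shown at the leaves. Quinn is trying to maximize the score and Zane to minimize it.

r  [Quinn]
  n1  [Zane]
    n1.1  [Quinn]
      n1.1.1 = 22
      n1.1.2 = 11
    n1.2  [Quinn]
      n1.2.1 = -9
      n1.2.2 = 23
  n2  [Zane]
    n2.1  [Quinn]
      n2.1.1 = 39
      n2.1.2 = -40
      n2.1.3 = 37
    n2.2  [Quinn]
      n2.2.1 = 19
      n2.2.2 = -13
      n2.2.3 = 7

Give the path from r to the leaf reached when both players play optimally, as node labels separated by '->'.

n1.1 (Quinn): max(22, 11) = 22
n1.2 (Quinn): max(-9, 23) = 23
n1 (Zane): min(22, 23) = 22
n2.1 (Quinn): max(39, -40, 37) = 39
n2.2 (Quinn): max(19, -13, 7) = 19
n2 (Zane): min(39, 19) = 19
r (Quinn): max(22, 19) = 22
At r, Quinn picks n1 (highest: 22).
At n1, Zane picks n1.1 (lowest: 22).
At n1.1, Quinn picks n1.1.1 (highest: 22).
Terminal value 22.

r -> n1 -> n1.1 -> n1.1.1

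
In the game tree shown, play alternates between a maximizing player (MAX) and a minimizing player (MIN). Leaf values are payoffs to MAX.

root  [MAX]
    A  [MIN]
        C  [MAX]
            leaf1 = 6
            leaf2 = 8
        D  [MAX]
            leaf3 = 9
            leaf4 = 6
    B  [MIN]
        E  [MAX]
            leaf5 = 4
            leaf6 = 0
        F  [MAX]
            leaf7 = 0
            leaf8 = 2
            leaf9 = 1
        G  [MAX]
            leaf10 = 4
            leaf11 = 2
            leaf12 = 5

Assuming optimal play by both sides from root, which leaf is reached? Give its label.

leaf2

C (MAX): max(6, 8) = 8
D (MAX): max(9, 6) = 9
A (MIN): min(8, 9) = 8
E (MAX): max(4, 0) = 4
F (MAX): max(0, 2, 1) = 2
G (MAX): max(4, 2, 5) = 5
B (MIN): min(4, 2, 5) = 2
root (MAX): max(8, 2) = 8
At root, MAX picks A (highest: 8).
At A, MIN picks C (lowest: 8).
At C, MAX picks leaf2 (highest: 8).
Terminal value 8.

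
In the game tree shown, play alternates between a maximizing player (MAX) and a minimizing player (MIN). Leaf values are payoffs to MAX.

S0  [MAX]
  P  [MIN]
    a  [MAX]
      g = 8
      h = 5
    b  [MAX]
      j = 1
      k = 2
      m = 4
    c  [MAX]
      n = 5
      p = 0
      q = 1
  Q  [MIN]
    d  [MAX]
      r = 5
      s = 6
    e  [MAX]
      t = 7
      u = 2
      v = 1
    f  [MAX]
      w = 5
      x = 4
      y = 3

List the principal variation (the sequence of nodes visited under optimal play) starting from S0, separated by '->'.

a (MAX): max(8, 5) = 8
b (MAX): max(1, 2, 4) = 4
c (MAX): max(5, 0, 1) = 5
P (MIN): min(8, 4, 5) = 4
d (MAX): max(5, 6) = 6
e (MAX): max(7, 2, 1) = 7
f (MAX): max(5, 4, 3) = 5
Q (MIN): min(6, 7, 5) = 5
S0 (MAX): max(4, 5) = 5
At S0, MAX picks Q (highest: 5).
At Q, MIN picks f (lowest: 5).
At f, MAX picks w (highest: 5).
Terminal value 5.

S0 -> Q -> f -> w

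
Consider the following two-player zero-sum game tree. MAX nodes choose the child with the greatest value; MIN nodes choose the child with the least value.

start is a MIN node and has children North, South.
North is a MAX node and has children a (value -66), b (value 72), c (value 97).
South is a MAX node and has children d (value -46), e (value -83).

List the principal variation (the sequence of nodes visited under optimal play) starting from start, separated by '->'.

start -> South -> d

North (MAX): max(-66, 72, 97) = 97
South (MAX): max(-46, -83) = -46
start (MIN): min(97, -46) = -46
At start, MIN picks South (lowest: -46).
At South, MAX picks d (highest: -46).
Terminal value -46.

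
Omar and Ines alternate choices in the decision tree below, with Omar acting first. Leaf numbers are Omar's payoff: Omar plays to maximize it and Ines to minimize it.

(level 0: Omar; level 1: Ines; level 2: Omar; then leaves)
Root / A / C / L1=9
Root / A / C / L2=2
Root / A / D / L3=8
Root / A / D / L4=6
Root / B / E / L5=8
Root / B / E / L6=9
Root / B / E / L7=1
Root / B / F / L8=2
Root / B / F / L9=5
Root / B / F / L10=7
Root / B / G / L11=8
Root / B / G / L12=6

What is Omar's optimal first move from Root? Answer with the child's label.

C (Omar): max(9, 2) = 9
D (Omar): max(8, 6) = 8
A (Ines): min(9, 8) = 8
E (Omar): max(8, 9, 1) = 9
F (Omar): max(2, 5, 7) = 7
G (Omar): max(8, 6) = 8
B (Ines): min(9, 7, 8) = 7
Root (Omar): max(8, 7) = 8
Omar at Root wants the highest of {A=8, B=7}, so chooses A.

A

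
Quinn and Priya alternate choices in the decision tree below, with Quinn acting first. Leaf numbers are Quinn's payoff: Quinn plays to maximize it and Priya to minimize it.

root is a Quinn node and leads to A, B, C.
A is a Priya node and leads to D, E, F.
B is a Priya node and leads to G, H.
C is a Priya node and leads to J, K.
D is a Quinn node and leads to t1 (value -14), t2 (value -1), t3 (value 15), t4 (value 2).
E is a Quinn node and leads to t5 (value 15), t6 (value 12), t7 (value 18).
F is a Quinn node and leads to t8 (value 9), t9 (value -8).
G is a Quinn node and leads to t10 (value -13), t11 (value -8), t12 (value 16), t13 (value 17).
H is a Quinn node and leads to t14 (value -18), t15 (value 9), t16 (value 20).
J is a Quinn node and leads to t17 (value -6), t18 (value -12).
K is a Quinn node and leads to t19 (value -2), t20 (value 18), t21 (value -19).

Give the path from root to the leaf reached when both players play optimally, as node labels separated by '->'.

root -> B -> G -> t13

D (Quinn): max(-14, -1, 15, 2) = 15
E (Quinn): max(15, 12, 18) = 18
F (Quinn): max(9, -8) = 9
A (Priya): min(15, 18, 9) = 9
G (Quinn): max(-13, -8, 16, 17) = 17
H (Quinn): max(-18, 9, 20) = 20
B (Priya): min(17, 20) = 17
J (Quinn): max(-6, -12) = -6
K (Quinn): max(-2, 18, -19) = 18
C (Priya): min(-6, 18) = -6
root (Quinn): max(9, 17, -6) = 17
At root, Quinn picks B (highest: 17).
At B, Priya picks G (lowest: 17).
At G, Quinn picks t13 (highest: 17).
Terminal value 17.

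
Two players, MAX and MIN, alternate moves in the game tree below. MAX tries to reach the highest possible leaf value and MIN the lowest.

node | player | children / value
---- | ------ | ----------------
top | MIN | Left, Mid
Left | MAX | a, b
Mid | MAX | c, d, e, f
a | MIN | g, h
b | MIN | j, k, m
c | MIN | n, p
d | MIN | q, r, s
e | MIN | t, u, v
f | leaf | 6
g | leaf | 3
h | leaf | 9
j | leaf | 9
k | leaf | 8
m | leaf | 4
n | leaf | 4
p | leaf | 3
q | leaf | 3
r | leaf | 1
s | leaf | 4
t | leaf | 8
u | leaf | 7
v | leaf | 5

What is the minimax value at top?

4

a (MIN): min(3, 9) = 3
b (MIN): min(9, 8, 4) = 4
Left (MAX): max(3, 4) = 4
c (MIN): min(4, 3) = 3
d (MIN): min(3, 1, 4) = 1
e (MIN): min(8, 7, 5) = 5
Mid (MAX): max(3, 1, 5, 6) = 6
top (MIN): min(4, 6) = 4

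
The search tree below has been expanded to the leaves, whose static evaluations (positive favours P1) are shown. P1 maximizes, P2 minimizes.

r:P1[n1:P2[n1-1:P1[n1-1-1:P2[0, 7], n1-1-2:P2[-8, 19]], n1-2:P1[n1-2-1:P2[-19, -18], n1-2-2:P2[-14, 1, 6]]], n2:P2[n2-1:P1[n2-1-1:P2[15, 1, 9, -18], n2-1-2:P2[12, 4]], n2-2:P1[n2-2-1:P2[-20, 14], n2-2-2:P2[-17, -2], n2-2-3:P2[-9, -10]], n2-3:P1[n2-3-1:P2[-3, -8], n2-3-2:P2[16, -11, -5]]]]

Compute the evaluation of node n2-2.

-10

n2-2-1 (P2): min(-20, 14) = -20
n2-2-2 (P2): min(-17, -2) = -17
n2-2-3 (P2): min(-9, -10) = -10
n2-2 (P1): max(-20, -17, -10) = -10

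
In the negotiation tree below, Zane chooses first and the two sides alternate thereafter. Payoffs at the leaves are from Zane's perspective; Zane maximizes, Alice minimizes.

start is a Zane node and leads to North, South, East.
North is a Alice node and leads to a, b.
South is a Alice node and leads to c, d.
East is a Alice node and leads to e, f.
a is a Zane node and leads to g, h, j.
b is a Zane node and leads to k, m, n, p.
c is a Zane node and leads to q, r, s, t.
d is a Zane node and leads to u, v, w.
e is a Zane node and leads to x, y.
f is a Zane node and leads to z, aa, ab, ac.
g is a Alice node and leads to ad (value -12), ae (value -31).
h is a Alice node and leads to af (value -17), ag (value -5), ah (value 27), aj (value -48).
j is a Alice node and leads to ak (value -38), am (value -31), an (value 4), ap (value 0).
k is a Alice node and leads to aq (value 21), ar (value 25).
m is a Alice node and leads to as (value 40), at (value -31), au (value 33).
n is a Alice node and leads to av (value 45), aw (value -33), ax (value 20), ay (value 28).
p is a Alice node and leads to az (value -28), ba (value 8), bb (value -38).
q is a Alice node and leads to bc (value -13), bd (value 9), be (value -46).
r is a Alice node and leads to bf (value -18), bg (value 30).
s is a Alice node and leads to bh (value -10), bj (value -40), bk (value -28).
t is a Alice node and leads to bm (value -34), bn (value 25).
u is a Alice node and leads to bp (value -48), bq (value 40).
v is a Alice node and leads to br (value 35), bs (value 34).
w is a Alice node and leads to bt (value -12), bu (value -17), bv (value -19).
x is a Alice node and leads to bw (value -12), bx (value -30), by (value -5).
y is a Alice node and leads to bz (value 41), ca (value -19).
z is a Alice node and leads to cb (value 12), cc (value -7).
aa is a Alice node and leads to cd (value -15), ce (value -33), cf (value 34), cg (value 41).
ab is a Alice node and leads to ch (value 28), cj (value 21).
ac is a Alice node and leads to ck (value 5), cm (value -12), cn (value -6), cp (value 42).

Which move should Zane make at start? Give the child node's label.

South

g (Alice): min(-12, -31) = -31
h (Alice): min(-17, -5, 27, -48) = -48
j (Alice): min(-38, -31, 4, 0) = -38
a (Zane): max(-31, -48, -38) = -31
k (Alice): min(21, 25) = 21
m (Alice): min(40, -31, 33) = -31
n (Alice): min(45, -33, 20, 28) = -33
p (Alice): min(-28, 8, -38) = -38
b (Zane): max(21, -31, -33, -38) = 21
North (Alice): min(-31, 21) = -31
q (Alice): min(-13, 9, -46) = -46
r (Alice): min(-18, 30) = -18
s (Alice): min(-10, -40, -28) = -40
t (Alice): min(-34, 25) = -34
c (Zane): max(-46, -18, -40, -34) = -18
u (Alice): min(-48, 40) = -48
v (Alice): min(35, 34) = 34
w (Alice): min(-12, -17, -19) = -19
d (Zane): max(-48, 34, -19) = 34
South (Alice): min(-18, 34) = -18
x (Alice): min(-12, -30, -5) = -30
y (Alice): min(41, -19) = -19
e (Zane): max(-30, -19) = -19
z (Alice): min(12, -7) = -7
aa (Alice): min(-15, -33, 34, 41) = -33
ab (Alice): min(28, 21) = 21
ac (Alice): min(5, -12, -6, 42) = -12
f (Zane): max(-7, -33, 21, -12) = 21
East (Alice): min(-19, 21) = -19
start (Zane): max(-31, -18, -19) = -18
Zane at start wants the highest of {North=-31, South=-18, East=-19}, so chooses South.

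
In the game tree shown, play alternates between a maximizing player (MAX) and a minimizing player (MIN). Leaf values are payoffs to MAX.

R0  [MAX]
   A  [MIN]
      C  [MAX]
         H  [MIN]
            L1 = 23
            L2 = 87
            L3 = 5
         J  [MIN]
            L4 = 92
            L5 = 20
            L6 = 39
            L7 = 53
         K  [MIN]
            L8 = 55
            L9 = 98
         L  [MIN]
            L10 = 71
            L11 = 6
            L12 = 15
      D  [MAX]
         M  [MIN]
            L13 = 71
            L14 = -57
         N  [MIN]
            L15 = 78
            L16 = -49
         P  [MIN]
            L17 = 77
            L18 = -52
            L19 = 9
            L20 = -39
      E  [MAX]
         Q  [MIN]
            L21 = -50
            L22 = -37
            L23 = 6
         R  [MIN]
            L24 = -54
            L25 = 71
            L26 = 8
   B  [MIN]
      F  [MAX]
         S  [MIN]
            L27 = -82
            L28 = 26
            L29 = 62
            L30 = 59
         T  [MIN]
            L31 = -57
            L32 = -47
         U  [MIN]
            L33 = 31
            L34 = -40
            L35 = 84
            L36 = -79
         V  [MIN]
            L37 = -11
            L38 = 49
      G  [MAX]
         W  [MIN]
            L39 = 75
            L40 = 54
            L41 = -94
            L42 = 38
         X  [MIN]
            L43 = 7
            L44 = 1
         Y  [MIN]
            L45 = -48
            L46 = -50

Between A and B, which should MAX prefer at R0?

H (MIN): min(23, 87, 5) = 5
J (MIN): min(92, 20, 39, 53) = 20
K (MIN): min(55, 98) = 55
L (MIN): min(71, 6, 15) = 6
C (MAX): max(5, 20, 55, 6) = 55
M (MIN): min(71, -57) = -57
N (MIN): min(78, -49) = -49
P (MIN): min(77, -52, 9, -39) = -52
D (MAX): max(-57, -49, -52) = -49
Q (MIN): min(-50, -37, 6) = -50
R (MIN): min(-54, 71, 8) = -54
E (MAX): max(-50, -54) = -50
A (MIN): min(55, -49, -50) = -50
S (MIN): min(-82, 26, 62, 59) = -82
T (MIN): min(-57, -47) = -57
U (MIN): min(31, -40, 84, -79) = -79
V (MIN): min(-11, 49) = -11
F (MAX): max(-82, -57, -79, -11) = -11
W (MIN): min(75, 54, -94, 38) = -94
X (MIN): min(7, 1) = 1
Y (MIN): min(-48, -50) = -50
G (MAX): max(-94, 1, -50) = 1
B (MIN): min(-11, 1) = -11
MAX prefers the higher value; A=-50, B=-11. B is better since -11 > -50.

B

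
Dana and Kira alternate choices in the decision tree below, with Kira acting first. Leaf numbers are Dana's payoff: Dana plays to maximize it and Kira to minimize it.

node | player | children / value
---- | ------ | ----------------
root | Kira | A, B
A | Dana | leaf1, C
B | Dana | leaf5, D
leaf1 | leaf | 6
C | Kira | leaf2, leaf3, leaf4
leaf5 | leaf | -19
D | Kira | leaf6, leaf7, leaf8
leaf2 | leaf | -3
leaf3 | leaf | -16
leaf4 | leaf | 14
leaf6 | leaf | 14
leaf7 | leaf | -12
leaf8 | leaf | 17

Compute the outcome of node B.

-12

D (Kira): min(14, -12, 17) = -12
B (Dana): max(-19, -12) = -12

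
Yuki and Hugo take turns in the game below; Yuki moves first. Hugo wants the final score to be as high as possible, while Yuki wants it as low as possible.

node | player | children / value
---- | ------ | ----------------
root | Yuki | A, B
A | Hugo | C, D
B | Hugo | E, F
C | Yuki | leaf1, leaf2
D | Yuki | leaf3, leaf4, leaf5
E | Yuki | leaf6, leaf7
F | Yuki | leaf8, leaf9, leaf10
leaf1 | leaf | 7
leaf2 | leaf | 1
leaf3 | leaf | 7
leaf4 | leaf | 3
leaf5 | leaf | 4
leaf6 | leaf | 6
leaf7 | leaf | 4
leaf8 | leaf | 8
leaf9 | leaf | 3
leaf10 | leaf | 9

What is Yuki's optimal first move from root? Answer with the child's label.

A

C (Yuki): min(7, 1) = 1
D (Yuki): min(7, 3, 4) = 3
A (Hugo): max(1, 3) = 3
E (Yuki): min(6, 4) = 4
F (Yuki): min(8, 3, 9) = 3
B (Hugo): max(4, 3) = 4
root (Yuki): min(3, 4) = 3
Yuki at root wants the lowest of {A=3, B=4}, so chooses A.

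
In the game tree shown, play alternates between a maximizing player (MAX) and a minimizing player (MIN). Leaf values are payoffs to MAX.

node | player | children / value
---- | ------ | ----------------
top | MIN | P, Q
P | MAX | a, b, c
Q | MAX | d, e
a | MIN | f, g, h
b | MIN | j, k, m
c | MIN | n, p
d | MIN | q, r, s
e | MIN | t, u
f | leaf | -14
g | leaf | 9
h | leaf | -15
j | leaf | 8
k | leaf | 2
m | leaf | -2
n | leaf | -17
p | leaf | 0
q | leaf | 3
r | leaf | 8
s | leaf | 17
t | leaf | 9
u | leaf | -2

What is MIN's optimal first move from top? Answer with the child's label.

a (MIN): min(-14, 9, -15) = -15
b (MIN): min(8, 2, -2) = -2
c (MIN): min(-17, 0) = -17
P (MAX): max(-15, -2, -17) = -2
d (MIN): min(3, 8, 17) = 3
e (MIN): min(9, -2) = -2
Q (MAX): max(3, -2) = 3
top (MIN): min(-2, 3) = -2
MIN at top wants the lowest of {P=-2, Q=3}, so chooses P.

P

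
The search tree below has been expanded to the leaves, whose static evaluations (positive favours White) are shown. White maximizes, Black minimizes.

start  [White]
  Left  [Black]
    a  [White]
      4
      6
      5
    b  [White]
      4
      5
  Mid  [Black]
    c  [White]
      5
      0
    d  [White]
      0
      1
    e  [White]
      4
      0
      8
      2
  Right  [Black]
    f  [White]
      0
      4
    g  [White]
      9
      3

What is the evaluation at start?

5

a (White): max(4, 6, 5) = 6
b (White): max(4, 5) = 5
Left (Black): min(6, 5) = 5
c (White): max(5, 0) = 5
d (White): max(0, 1) = 1
e (White): max(4, 0, 8, 2) = 8
Mid (Black): min(5, 1, 8) = 1
f (White): max(0, 4) = 4
g (White): max(9, 3) = 9
Right (Black): min(4, 9) = 4
start (White): max(5, 1, 4) = 5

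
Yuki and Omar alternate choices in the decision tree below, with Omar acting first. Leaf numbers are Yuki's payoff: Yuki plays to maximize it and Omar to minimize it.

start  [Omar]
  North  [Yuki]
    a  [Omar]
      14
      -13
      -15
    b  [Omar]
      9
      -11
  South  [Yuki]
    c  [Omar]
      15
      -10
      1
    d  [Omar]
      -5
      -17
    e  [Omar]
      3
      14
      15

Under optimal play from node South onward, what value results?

c (Omar): min(15, -10, 1) = -10
d (Omar): min(-5, -17) = -17
e (Omar): min(3, 14, 15) = 3
South (Yuki): max(-10, -17, 3) = 3

3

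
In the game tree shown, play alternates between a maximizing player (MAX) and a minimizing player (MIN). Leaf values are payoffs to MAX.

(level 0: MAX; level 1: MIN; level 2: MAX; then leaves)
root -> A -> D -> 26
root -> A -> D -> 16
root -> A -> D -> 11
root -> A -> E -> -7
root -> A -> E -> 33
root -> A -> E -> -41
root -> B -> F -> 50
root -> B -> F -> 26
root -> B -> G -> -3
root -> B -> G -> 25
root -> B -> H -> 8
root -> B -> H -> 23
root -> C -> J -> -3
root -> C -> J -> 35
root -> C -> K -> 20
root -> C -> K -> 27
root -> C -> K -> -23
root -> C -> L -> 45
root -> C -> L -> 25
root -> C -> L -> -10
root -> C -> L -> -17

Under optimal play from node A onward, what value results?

D (MAX): max(26, 16, 11) = 26
E (MAX): max(-7, 33, -41) = 33
A (MIN): min(26, 33) = 26

26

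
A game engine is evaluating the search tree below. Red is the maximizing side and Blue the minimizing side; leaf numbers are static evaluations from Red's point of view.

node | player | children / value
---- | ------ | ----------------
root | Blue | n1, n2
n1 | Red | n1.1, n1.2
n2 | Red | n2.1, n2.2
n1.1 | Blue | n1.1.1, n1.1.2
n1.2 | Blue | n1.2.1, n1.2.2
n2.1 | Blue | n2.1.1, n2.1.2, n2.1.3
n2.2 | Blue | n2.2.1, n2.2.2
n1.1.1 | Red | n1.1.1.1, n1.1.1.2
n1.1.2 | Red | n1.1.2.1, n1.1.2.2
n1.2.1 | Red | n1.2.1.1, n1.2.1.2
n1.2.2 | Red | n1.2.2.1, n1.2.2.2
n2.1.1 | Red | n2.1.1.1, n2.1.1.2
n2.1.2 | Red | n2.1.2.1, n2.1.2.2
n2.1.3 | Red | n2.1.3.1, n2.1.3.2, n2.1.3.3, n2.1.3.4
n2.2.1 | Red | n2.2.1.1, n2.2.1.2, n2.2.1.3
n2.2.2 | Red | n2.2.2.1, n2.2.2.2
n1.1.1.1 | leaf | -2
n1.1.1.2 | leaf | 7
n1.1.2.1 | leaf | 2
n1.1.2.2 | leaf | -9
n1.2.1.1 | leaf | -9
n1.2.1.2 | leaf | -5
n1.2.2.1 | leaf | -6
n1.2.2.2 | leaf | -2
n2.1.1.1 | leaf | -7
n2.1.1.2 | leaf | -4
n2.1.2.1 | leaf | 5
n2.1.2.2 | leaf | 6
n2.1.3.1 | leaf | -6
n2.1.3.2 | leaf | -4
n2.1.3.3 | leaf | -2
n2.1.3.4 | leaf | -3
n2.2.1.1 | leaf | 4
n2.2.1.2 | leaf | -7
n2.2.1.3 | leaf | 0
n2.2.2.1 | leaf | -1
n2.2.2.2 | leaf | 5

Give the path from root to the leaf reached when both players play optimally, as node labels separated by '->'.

root -> n1 -> n1.1 -> n1.1.2 -> n1.1.2.1

n1.1.1 (Red): max(-2, 7) = 7
n1.1.2 (Red): max(2, -9) = 2
n1.1 (Blue): min(7, 2) = 2
n1.2.1 (Red): max(-9, -5) = -5
n1.2.2 (Red): max(-6, -2) = -2
n1.2 (Blue): min(-5, -2) = -5
n1 (Red): max(2, -5) = 2
n2.1.1 (Red): max(-7, -4) = -4
n2.1.2 (Red): max(5, 6) = 6
n2.1.3 (Red): max(-6, -4, -2, -3) = -2
n2.1 (Blue): min(-4, 6, -2) = -4
n2.2.1 (Red): max(4, -7, 0) = 4
n2.2.2 (Red): max(-1, 5) = 5
n2.2 (Blue): min(4, 5) = 4
n2 (Red): max(-4, 4) = 4
root (Blue): min(2, 4) = 2
At root, Blue picks n1 (lowest: 2).
At n1, Red picks n1.1 (highest: 2).
At n1.1, Blue picks n1.1.2 (lowest: 2).
At n1.1.2, Red picks n1.1.2.1 (highest: 2).
Terminal value 2.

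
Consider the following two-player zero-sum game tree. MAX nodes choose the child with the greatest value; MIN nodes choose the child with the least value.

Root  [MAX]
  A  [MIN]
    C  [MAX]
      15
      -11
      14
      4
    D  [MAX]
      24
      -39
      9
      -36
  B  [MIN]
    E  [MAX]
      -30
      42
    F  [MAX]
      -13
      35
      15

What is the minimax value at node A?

15

C (MAX): max(15, -11, 14, 4) = 15
D (MAX): max(24, -39, 9, -36) = 24
A (MIN): min(15, 24) = 15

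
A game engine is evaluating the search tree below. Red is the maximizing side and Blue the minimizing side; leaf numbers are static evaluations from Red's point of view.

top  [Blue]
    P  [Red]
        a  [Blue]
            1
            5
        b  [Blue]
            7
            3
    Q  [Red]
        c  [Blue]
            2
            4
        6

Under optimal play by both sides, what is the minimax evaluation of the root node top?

a (Blue): min(1, 5) = 1
b (Blue): min(7, 3) = 3
P (Red): max(1, 3) = 3
c (Blue): min(2, 4) = 2
Q (Red): max(2, 6) = 6
top (Blue): min(3, 6) = 3

3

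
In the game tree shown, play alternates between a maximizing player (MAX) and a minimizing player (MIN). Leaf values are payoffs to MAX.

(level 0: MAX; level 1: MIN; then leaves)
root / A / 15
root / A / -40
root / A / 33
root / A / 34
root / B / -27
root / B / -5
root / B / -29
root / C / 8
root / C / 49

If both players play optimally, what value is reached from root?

A (MIN): min(15, -40, 33, 34) = -40
B (MIN): min(-27, -5, -29) = -29
C (MIN): min(8, 49) = 8
root (MAX): max(-40, -29, 8) = 8

8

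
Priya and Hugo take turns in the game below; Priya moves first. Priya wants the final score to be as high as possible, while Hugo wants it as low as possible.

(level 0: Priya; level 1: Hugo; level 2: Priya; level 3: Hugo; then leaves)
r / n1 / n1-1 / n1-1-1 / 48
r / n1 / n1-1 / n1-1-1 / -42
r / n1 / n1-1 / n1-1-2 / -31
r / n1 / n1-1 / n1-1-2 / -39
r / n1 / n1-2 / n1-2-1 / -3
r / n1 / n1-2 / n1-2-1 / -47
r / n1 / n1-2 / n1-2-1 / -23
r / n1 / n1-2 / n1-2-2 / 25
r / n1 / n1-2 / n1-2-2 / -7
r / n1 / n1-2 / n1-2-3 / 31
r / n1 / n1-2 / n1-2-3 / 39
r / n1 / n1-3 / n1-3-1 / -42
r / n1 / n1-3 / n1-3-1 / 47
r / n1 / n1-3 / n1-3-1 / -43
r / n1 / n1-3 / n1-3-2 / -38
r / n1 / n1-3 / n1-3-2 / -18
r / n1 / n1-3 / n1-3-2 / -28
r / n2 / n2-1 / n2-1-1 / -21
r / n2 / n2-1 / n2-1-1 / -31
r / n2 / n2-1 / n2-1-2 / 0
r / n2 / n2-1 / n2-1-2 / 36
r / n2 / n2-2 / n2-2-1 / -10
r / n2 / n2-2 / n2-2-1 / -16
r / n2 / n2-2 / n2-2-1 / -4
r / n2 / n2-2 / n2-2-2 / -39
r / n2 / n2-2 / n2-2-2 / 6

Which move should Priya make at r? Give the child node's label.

n1-1-1 (Hugo): min(48, -42) = -42
n1-1-2 (Hugo): min(-31, -39) = -39
n1-1 (Priya): max(-42, -39) = -39
n1-2-1 (Hugo): min(-3, -47, -23) = -47
n1-2-2 (Hugo): min(25, -7) = -7
n1-2-3 (Hugo): min(31, 39) = 31
n1-2 (Priya): max(-47, -7, 31) = 31
n1-3-1 (Hugo): min(-42, 47, -43) = -43
n1-3-2 (Hugo): min(-38, -18, -28) = -38
n1-3 (Priya): max(-43, -38) = -38
n1 (Hugo): min(-39, 31, -38) = -39
n2-1-1 (Hugo): min(-21, -31) = -31
n2-1-2 (Hugo): min(0, 36) = 0
n2-1 (Priya): max(-31, 0) = 0
n2-2-1 (Hugo): min(-10, -16, -4) = -16
n2-2-2 (Hugo): min(-39, 6) = -39
n2-2 (Priya): max(-16, -39) = -16
n2 (Hugo): min(0, -16) = -16
r (Priya): max(-39, -16) = -16
Priya at r wants the highest of {n1=-39, n2=-16}, so chooses n2.

n2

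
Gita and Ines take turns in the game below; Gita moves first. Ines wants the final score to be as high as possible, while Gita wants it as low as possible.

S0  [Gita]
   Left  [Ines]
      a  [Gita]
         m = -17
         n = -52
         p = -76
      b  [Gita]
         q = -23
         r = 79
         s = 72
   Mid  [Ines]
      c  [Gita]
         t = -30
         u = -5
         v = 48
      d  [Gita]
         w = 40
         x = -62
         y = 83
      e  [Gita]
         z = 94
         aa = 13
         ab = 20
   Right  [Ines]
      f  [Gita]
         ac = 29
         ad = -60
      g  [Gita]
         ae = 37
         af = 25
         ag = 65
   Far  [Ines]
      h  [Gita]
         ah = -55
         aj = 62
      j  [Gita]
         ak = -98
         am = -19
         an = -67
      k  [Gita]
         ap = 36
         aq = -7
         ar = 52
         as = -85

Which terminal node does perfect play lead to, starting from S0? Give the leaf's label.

ah

a (Gita): min(-17, -52, -76) = -76
b (Gita): min(-23, 79, 72) = -23
Left (Ines): max(-76, -23) = -23
c (Gita): min(-30, -5, 48) = -30
d (Gita): min(40, -62, 83) = -62
e (Gita): min(94, 13, 20) = 13
Mid (Ines): max(-30, -62, 13) = 13
f (Gita): min(29, -60) = -60
g (Gita): min(37, 25, 65) = 25
Right (Ines): max(-60, 25) = 25
h (Gita): min(-55, 62) = -55
j (Gita): min(-98, -19, -67) = -98
k (Gita): min(36, -7, 52, -85) = -85
Far (Ines): max(-55, -98, -85) = -55
S0 (Gita): min(-23, 13, 25, -55) = -55
At S0, Gita picks Far (lowest: -55).
At Far, Ines picks h (highest: -55).
At h, Gita picks ah (lowest: -55).
Terminal value -55.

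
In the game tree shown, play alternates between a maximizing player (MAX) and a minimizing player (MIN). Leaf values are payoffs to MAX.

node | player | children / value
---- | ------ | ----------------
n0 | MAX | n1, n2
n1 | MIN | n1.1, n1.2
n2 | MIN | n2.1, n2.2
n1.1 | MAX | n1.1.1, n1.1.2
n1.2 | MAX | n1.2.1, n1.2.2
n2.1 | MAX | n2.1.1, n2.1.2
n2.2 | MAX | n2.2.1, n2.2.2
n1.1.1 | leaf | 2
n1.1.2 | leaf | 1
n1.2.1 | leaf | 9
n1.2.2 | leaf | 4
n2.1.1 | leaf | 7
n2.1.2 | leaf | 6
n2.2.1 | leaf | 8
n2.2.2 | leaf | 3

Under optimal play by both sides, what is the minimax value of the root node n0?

7

n1.1 (MAX): max(2, 1) = 2
n1.2 (MAX): max(9, 4) = 9
n1 (MIN): min(2, 9) = 2
n2.1 (MAX): max(7, 6) = 7
n2.2 (MAX): max(8, 3) = 8
n2 (MIN): min(7, 8) = 7
n0 (MAX): max(2, 7) = 7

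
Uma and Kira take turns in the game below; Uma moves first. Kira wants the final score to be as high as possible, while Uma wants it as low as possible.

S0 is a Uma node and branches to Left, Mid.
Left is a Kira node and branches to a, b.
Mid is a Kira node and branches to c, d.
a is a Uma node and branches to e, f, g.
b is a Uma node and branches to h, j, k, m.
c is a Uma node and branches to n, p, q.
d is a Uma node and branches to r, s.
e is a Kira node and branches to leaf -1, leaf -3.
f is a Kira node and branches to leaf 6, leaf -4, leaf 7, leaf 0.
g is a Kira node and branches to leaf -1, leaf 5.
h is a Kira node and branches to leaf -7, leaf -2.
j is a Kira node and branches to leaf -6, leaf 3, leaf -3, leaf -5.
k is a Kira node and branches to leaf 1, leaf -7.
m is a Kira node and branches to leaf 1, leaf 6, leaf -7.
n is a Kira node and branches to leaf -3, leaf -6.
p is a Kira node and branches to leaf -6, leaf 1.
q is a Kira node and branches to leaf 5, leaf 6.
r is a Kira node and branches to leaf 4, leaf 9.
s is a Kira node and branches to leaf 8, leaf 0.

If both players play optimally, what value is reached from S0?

e (Kira): max(-1, -3) = -1
f (Kira): max(6, -4, 7, 0) = 7
g (Kira): max(-1, 5) = 5
a (Uma): min(-1, 7, 5) = -1
h (Kira): max(-7, -2) = -2
j (Kira): max(-6, 3, -3, -5) = 3
k (Kira): max(1, -7) = 1
m (Kira): max(1, 6, -7) = 6
b (Uma): min(-2, 3, 1, 6) = -2
Left (Kira): max(-1, -2) = -1
n (Kira): max(-3, -6) = -3
p (Kira): max(-6, 1) = 1
q (Kira): max(5, 6) = 6
c (Uma): min(-3, 1, 6) = -3
r (Kira): max(4, 9) = 9
s (Kira): max(8, 0) = 8
d (Uma): min(9, 8) = 8
Mid (Kira): max(-3, 8) = 8
S0 (Uma): min(-1, 8) = -1

-1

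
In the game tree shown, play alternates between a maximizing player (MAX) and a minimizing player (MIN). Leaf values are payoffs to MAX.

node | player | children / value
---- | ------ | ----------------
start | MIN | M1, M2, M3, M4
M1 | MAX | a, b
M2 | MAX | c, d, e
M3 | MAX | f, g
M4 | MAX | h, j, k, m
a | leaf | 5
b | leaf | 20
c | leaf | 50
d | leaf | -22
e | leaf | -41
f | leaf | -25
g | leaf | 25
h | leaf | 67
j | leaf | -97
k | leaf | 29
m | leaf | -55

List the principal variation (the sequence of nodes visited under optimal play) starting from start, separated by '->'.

start -> M1 -> b

M1 (MAX): max(5, 20) = 20
M2 (MAX): max(50, -22, -41) = 50
M3 (MAX): max(-25, 25) = 25
M4 (MAX): max(67, -97, 29, -55) = 67
start (MIN): min(20, 50, 25, 67) = 20
At start, MIN picks M1 (lowest: 20).
At M1, MAX picks b (highest: 20).
Terminal value 20.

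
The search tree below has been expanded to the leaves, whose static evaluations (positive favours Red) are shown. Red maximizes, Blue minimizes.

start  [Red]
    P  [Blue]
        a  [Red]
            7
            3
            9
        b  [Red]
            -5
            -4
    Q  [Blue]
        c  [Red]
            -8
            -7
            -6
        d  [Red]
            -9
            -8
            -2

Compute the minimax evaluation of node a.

a (Red): max(7, 3, 9) = 9

9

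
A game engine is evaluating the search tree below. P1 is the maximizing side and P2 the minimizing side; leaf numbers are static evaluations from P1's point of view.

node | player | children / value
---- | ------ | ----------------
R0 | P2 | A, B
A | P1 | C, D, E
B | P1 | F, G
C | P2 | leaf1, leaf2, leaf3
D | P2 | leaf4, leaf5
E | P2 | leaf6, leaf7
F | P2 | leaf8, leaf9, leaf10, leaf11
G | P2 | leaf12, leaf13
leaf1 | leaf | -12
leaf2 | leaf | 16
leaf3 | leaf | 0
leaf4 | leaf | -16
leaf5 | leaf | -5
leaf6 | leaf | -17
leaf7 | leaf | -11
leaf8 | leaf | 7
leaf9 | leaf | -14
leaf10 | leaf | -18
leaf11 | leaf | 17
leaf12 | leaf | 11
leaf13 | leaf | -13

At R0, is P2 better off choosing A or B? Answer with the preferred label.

C (P2): min(-12, 16, 0) = -12
D (P2): min(-16, -5) = -16
E (P2): min(-17, -11) = -17
A (P1): max(-12, -16, -17) = -12
F (P2): min(7, -14, -18, 17) = -18
G (P2): min(11, -13) = -13
B (P1): max(-18, -13) = -13
P2 prefers the lower value; A=-12, B=-13. B is better since -13 < -12.

B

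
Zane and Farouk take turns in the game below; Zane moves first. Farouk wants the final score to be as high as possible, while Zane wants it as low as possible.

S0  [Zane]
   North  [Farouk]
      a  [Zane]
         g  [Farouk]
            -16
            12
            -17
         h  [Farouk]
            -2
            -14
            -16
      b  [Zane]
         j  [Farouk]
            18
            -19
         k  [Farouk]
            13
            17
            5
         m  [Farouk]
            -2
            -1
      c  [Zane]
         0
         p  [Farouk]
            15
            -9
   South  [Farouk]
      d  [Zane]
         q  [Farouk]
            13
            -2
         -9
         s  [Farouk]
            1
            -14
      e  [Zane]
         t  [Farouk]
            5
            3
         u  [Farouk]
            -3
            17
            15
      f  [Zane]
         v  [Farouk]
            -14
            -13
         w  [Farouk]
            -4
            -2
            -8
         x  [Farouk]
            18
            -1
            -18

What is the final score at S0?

0

g (Farouk): max(-16, 12, -17) = 12
h (Farouk): max(-2, -14, -16) = -2
a (Zane): min(12, -2) = -2
j (Farouk): max(18, -19) = 18
k (Farouk): max(13, 17, 5) = 17
m (Farouk): max(-2, -1) = -1
b (Zane): min(18, 17, -1) = -1
p (Farouk): max(15, -9) = 15
c (Zane): min(0, 15) = 0
North (Farouk): max(-2, -1, 0) = 0
q (Farouk): max(13, -2) = 13
s (Farouk): max(1, -14) = 1
d (Zane): min(13, -9, 1) = -9
t (Farouk): max(5, 3) = 5
u (Farouk): max(-3, 17, 15) = 17
e (Zane): min(5, 17) = 5
v (Farouk): max(-14, -13) = -13
w (Farouk): max(-4, -2, -8) = -2
x (Farouk): max(18, -1, -18) = 18
f (Zane): min(-13, -2, 18) = -13
South (Farouk): max(-9, 5, -13) = 5
S0 (Zane): min(0, 5) = 0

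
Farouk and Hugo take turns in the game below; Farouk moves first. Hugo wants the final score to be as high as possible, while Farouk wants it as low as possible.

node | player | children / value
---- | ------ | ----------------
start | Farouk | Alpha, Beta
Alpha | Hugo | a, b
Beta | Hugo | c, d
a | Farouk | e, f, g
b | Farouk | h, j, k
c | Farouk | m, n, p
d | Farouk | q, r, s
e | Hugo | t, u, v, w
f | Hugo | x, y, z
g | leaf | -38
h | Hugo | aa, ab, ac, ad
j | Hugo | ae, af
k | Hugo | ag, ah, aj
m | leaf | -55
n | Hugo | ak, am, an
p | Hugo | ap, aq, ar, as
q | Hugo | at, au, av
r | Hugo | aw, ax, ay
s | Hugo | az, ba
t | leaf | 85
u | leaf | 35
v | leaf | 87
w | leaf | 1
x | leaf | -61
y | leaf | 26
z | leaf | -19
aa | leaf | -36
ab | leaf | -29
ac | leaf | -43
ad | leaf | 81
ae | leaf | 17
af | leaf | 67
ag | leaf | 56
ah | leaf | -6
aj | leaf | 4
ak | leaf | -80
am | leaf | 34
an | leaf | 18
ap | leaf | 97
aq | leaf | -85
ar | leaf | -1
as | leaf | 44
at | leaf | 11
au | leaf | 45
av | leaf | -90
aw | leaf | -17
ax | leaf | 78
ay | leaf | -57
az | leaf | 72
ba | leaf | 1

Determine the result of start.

45

e (Hugo): max(85, 35, 87, 1) = 87
f (Hugo): max(-61, 26, -19) = 26
a (Farouk): min(87, 26, -38) = -38
h (Hugo): max(-36, -29, -43, 81) = 81
j (Hugo): max(17, 67) = 67
k (Hugo): max(56, -6, 4) = 56
b (Farouk): min(81, 67, 56) = 56
Alpha (Hugo): max(-38, 56) = 56
n (Hugo): max(-80, 34, 18) = 34
p (Hugo): max(97, -85, -1, 44) = 97
c (Farouk): min(-55, 34, 97) = -55
q (Hugo): max(11, 45, -90) = 45
r (Hugo): max(-17, 78, -57) = 78
s (Hugo): max(72, 1) = 72
d (Farouk): min(45, 78, 72) = 45
Beta (Hugo): max(-55, 45) = 45
start (Farouk): min(56, 45) = 45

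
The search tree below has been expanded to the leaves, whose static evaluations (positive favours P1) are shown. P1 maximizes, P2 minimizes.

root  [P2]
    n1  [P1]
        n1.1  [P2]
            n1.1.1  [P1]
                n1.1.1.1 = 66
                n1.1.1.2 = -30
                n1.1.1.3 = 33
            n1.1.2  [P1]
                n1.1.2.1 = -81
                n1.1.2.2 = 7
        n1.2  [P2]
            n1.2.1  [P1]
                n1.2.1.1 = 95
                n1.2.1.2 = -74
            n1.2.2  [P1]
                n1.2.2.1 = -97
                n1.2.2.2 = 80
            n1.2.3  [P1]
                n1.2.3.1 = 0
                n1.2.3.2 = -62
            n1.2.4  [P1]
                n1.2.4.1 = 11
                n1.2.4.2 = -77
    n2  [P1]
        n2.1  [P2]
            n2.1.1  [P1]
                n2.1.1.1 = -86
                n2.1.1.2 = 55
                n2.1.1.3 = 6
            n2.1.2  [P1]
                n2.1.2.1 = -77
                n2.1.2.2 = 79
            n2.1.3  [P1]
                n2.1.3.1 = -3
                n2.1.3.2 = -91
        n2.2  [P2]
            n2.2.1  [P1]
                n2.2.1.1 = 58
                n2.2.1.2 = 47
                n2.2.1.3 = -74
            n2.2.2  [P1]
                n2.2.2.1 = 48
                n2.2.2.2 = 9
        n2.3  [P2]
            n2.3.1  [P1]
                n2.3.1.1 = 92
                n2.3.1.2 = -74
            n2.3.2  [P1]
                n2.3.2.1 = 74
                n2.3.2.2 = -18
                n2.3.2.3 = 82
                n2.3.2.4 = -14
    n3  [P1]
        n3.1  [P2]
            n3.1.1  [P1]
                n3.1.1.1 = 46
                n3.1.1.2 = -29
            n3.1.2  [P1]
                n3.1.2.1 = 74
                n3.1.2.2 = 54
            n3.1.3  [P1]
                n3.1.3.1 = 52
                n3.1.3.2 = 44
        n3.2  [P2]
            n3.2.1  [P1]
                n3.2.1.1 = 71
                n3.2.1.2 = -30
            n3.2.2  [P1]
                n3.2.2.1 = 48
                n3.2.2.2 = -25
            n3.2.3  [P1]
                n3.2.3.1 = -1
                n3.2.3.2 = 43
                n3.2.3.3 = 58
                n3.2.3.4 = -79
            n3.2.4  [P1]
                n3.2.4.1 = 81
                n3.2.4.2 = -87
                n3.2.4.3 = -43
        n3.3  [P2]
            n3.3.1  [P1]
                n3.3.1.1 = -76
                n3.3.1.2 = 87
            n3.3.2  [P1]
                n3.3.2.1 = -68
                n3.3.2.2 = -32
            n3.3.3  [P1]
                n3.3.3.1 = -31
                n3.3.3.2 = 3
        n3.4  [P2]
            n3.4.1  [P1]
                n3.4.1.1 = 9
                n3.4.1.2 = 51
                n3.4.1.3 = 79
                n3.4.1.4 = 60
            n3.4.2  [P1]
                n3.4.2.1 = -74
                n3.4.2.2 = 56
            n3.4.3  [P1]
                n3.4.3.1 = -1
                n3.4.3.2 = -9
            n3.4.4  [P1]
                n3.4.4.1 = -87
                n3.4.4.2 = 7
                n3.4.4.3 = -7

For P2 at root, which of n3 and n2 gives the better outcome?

n3.1.1 (P1): max(46, -29) = 46
n3.1.2 (P1): max(74, 54) = 74
n3.1.3 (P1): max(52, 44) = 52
n3.1 (P2): min(46, 74, 52) = 46
n3.2.1 (P1): max(71, -30) = 71
n3.2.2 (P1): max(48, -25) = 48
n3.2.3 (P1): max(-1, 43, 58, -79) = 58
n3.2.4 (P1): max(81, -87, -43) = 81
n3.2 (P2): min(71, 48, 58, 81) = 48
n3.3.1 (P1): max(-76, 87) = 87
n3.3.2 (P1): max(-68, -32) = -32
n3.3.3 (P1): max(-31, 3) = 3
n3.3 (P2): min(87, -32, 3) = -32
n3.4.1 (P1): max(9, 51, 79, 60) = 79
n3.4.2 (P1): max(-74, 56) = 56
n3.4.3 (P1): max(-1, -9) = -1
n3.4.4 (P1): max(-87, 7, -7) = 7
n3.4 (P2): min(79, 56, -1, 7) = -1
n3 (P1): max(46, 48, -32, -1) = 48
n2.1.1 (P1): max(-86, 55, 6) = 55
n2.1.2 (P1): max(-77, 79) = 79
n2.1.3 (P1): max(-3, -91) = -3
n2.1 (P2): min(55, 79, -3) = -3
n2.2.1 (P1): max(58, 47, -74) = 58
n2.2.2 (P1): max(48, 9) = 48
n2.2 (P2): min(58, 48) = 48
n2.3.1 (P1): max(92, -74) = 92
n2.3.2 (P1): max(74, -18, 82, -14) = 82
n2.3 (P2): min(92, 82) = 82
n2 (P1): max(-3, 48, 82) = 82
P2 prefers the lower value; n3=48, n2=82. n3 is better since 48 < 82.

n3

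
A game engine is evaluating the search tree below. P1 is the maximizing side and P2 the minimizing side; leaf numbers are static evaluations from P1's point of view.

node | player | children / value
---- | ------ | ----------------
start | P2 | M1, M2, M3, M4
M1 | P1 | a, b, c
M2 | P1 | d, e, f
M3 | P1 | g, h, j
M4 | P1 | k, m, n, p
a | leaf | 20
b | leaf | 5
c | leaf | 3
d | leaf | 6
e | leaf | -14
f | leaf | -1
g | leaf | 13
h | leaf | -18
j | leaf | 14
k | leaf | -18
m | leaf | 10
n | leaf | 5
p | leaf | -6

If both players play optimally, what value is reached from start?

6

M1 (P1): max(20, 5, 3) = 20
M2 (P1): max(6, -14, -1) = 6
M3 (P1): max(13, -18, 14) = 14
M4 (P1): max(-18, 10, 5, -6) = 10
start (P2): min(20, 6, 14, 10) = 6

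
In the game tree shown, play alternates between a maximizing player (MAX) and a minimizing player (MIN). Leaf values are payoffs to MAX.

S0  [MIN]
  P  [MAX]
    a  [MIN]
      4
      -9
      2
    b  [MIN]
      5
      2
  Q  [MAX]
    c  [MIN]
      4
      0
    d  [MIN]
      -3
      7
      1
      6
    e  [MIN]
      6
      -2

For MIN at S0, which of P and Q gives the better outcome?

a (MIN): min(4, -9, 2) = -9
b (MIN): min(5, 2) = 2
P (MAX): max(-9, 2) = 2
c (MIN): min(4, 0) = 0
d (MIN): min(-3, 7, 1, 6) = -3
e (MIN): min(6, -2) = -2
Q (MAX): max(0, -3, -2) = 0
MIN prefers the lower value; P=2, Q=0. Q is better since 0 < 2.

Q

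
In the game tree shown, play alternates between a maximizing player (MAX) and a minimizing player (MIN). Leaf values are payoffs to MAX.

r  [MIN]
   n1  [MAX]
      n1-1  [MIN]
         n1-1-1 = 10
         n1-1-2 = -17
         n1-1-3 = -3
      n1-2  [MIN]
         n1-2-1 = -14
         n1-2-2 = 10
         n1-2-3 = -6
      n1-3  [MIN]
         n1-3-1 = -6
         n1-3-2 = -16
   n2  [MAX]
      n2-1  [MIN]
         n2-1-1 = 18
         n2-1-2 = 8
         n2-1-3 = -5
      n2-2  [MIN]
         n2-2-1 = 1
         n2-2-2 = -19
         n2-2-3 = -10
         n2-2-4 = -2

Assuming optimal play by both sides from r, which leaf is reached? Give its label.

n1-2-1

n1-1 (MIN): min(10, -17, -3) = -17
n1-2 (MIN): min(-14, 10, -6) = -14
n1-3 (MIN): min(-6, -16) = -16
n1 (MAX): max(-17, -14, -16) = -14
n2-1 (MIN): min(18, 8, -5) = -5
n2-2 (MIN): min(1, -19, -10, -2) = -19
n2 (MAX): max(-5, -19) = -5
r (MIN): min(-14, -5) = -14
At r, MIN picks n1 (lowest: -14).
At n1, MAX picks n1-2 (highest: -14).
At n1-2, MIN picks n1-2-1 (lowest: -14).
Terminal value -14.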